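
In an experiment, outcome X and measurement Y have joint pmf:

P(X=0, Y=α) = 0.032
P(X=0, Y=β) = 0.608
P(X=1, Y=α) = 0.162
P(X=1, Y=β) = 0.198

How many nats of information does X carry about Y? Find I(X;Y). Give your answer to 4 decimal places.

Marginals: p(X) = (0.6400, 0.3600), p(Y) = (0.1940, 0.8060).
I(X;Y) = H(X) + H(Y) − H(X,Y).
H(X) = 0.6534, H(Y) = 0.4920, H(X,Y) = 1.0282.
I(X;Y) = 0.6534 + 0.4920 − 1.0282 = 0.1172 nats.

0.1172 nats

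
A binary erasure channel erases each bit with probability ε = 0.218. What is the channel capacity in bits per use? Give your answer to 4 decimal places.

Binary erasure channel: capacity C = 1 − ε.
C = 1 − 0.218 = 0.7820 bits per channel use.

0.7820 bits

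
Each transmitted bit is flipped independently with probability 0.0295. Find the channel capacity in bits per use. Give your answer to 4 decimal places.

0.8081 bits

Binary symmetric channel: C = 1 − h₂(ε) where h₂ is the binary entropy function.
h₂(0.0295) = −0.0295·log₂0.0295 − 0.9705·log₂0.9705 = 0.1919.
C = 1 − 0.1919 = 0.8081 bits per channel use.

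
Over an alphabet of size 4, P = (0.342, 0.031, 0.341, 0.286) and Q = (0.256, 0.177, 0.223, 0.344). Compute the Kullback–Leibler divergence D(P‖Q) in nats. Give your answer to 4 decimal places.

0.1371 nats

D(P‖Q) = Σ p·ln(p/q).
  0.342·ln(0.342/0.256) = 0.09905
  0.031·ln(0.031/0.177) = -0.05401
  0.341·ln(0.341/0.223) = 0.14483
  0.286·ln(0.286/0.344) = -0.05281
D(P‖Q) = 0.1371 nats.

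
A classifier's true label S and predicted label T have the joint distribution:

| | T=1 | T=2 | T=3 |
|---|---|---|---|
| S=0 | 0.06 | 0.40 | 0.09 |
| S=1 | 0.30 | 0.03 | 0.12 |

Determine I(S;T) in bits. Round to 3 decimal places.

Marginals: p(S) = (0.5500, 0.4500), p(T) = (0.3600, 0.4300, 0.2100).
I(S;T) = Σ p(x,y)·log₂[p(x,y)/(p(x)p(y))].
  (0,1): 0.06·log₂(0.3030) = -0.1033
  (0,2): 0.40·log₂(1.6913) = 0.3033
  (0,3): 0.09·log₂(0.7792) = -0.0324
  (1,1): 0.30·log₂(1.8519) = 0.2667
  (1,2): 0.03·log₂(0.1550) = -0.0807
  (1,3): 0.12·log₂(1.2698) = 0.0414
Sum = 0.395 bits.

0.395 bits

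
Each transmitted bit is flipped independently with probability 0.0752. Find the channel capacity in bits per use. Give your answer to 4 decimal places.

Binary symmetric channel: C = 1 − h₂(ε) where h₂ is the binary entropy function.
h₂(0.0752) = −0.0752·log₂0.0752 − 0.9248·log₂0.9248 = 0.3850.
C = 1 − 0.3850 = 0.6150 bits per channel use.

0.6150 bits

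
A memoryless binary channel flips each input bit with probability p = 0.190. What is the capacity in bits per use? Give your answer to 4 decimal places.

0.2985 bits

Binary symmetric channel: C = 1 − h₂(ε) where h₂ is the binary entropy function.
h₂(0.190) = −0.190·log₂0.190 − 0.810·log₂0.810 = 0.7015.
C = 1 − 0.7015 = 0.2985 bits per channel use.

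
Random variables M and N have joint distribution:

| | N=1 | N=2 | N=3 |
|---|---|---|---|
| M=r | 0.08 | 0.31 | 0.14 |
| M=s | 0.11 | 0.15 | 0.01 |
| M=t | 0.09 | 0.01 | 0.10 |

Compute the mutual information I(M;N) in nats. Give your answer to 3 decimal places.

Marginals: p(M) = (0.5300, 0.2700, 0.2000), p(N) = (0.2800, 0.4700, 0.2500).
I(M;N) = Σ p(x,y)·ln[p(x,y)/(p(x)p(y))].
  (r,1): 0.08·ln(0.5391) = -0.0494
  (r,2): 0.31·ln(1.2445) = 0.0678
  (r,3): 0.14·ln(1.0566) = 0.0077
  (s,1): 0.11·ln(1.4550) = 0.0413
  (s,2): 0.15·ln(1.1820) = 0.0251
  (s,3): 0.01·ln(0.1481) = -0.0191
  (t,1): 0.09·ln(1.6071) = 0.0427
  (t,2): 0.01·ln(0.1064) = -0.0224
  (t,3): 0.10·ln(2.0000) = 0.0693
Sum = 0.163 nats.

0.163 nats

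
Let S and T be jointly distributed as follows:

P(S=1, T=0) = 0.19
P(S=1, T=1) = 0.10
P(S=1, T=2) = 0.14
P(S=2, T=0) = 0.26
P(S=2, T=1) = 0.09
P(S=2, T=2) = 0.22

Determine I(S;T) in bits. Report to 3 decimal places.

0.007 bits

Marginals: p(S) = (0.4300, 0.5700), p(T) = (0.4500, 0.1900, 0.3600).
I(S;T) = H(S) + H(T) − H(S,T).
H(S) = 0.9858, H(T) = 1.5042, H(S,T) = 2.4830.
I(S;T) = 0.9858 + 1.5042 − 2.4830 = 0.007 bits.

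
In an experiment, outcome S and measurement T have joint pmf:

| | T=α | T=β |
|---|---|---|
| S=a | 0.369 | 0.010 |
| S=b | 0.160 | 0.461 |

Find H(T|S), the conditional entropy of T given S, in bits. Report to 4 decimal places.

Marginals: p(S) = (0.3790, 0.6210), p(T) = (0.5290, 0.4710).
H(T|S) = Σ p(S) · H(T|S=·).
  S=a: p=0.3790, H(T|S=a) = 0.1759
  S=b: p=0.6210, H(T|S=b) = 0.8232
Weighted sum = 0.5779 bits.

0.5779 bits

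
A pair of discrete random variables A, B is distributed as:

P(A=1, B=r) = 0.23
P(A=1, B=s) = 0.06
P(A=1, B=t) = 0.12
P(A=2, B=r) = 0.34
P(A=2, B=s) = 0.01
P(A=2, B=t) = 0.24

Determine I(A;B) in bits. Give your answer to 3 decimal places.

Marginals: p(A) = (0.4100, 0.5900), p(B) = (0.5700, 0.0700, 0.3600).
I(A;B) = H(A) + H(B) − H(A,B).
H(A) = 0.9765, H(B) = 1.2614, H(A,B) = 2.1880.
I(A;B) = 0.9765 + 1.2614 − 2.1880 = 0.050 bits.

0.050 bits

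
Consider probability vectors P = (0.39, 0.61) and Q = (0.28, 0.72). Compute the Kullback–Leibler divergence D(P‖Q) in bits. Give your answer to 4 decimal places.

0.0405 bits

D(P‖Q) = Σ p·log₂(p/q).
  0.39·log₂(0.39/0.28) = 0.18644
  0.61·log₂(0.61/0.72) = -0.14590
D(P‖Q) = 0.0405 bits.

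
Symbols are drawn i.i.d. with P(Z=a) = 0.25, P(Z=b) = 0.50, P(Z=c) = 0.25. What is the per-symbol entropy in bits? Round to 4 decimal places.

H(Z) = −Σ p·log₂ p.
  −(0.25)·log₂(0.25) = 0.50000
  −(0.50)·log₂(0.50) = 0.50000
  −(0.25)·log₂(0.25) = 0.50000
Sum: 0.50000 + 0.50000 + 0.50000 = 1.5000 bits.

1.5000 bits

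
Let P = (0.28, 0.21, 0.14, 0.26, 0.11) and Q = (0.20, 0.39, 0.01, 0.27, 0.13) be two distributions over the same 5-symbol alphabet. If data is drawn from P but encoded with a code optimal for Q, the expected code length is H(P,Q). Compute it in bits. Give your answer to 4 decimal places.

2.6805 bits

H(P,Q) = −Σ p·log₂ q.
  −0.28·log₂(0.20) = 0.65014
  −0.21·log₂(0.39) = 0.28528
  −0.14·log₂(0.01) = 0.93014
  −0.26·log₂(0.27) = 0.49113
  −0.11·log₂(0.13) = 0.32378
H(P,Q) = 2.6805 bits.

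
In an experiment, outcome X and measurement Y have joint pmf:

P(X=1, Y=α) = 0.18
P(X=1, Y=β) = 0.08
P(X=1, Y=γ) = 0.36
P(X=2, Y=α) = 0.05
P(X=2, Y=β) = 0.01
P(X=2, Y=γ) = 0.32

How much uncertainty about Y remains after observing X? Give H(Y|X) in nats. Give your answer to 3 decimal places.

0.775 nats

Marginals: p(X) = (0.6200, 0.3800), p(Y) = (0.2300, 0.0900, 0.6800).
H(Y|X) = Σ p(X) · H(Y|X=·).
  X=1: p=0.6200, H(Y|X=1) = 0.9389
  X=2: p=0.3800, H(Y|X=2) = 0.5073
Weighted sum = 0.775 nats.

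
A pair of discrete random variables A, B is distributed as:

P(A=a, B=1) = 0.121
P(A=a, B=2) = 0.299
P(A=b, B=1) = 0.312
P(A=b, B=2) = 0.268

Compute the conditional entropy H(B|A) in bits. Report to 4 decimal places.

Chain rule: H(B|A) = H(A,B) − H(A).
Marginals: p(A) = (0.4200, 0.5800), p(B) = (0.4330, 0.5670).
H(A,B) = 1.9229 bits; H(A) = 0.9815 bits.
H(B|A) = 1.9229 − 0.9815 = 0.9414 bits.

0.9414 bits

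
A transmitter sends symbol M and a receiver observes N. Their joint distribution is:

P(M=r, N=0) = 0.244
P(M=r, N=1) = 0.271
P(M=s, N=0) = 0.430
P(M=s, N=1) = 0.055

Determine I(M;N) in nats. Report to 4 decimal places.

0.1036 nats

Marginals: p(M) = (0.5150, 0.4850), p(N) = (0.6740, 0.3260).
I(M;N) = H(M) + H(N) − H(M,N).
H(M) = 0.6927, H(N) = 0.6313, H(M,N) = 1.2204.
I(M;N) = 0.6927 + 0.6313 − 1.2204 = 0.1036 nats.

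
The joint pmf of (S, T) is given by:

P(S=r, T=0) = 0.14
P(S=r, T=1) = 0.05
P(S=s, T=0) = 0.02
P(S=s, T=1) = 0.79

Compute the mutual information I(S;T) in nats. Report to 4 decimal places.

0.2364 nats

Marginals: p(S) = (0.1900, 0.8100), p(T) = (0.1600, 0.8400).
I(S;T) = Σ p(x,y)·ln[p(x,y)/(p(x)p(y))].
  (r,0): 0.14·ln(4.6053) = 0.21381
  (r,1): 0.05·ln(0.3133) = -0.05803
  (s,0): 0.02·ln(0.1543) = -0.03737
  (s,1): 0.79·ln(1.1611) = 0.11799
Sum = 0.2364 nats.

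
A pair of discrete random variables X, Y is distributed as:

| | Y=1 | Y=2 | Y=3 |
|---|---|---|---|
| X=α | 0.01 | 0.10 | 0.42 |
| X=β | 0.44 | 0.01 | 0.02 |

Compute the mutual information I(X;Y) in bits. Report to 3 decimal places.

0.762 bits

Marginals: p(X) = (0.5300, 0.4700), p(Y) = (0.4500, 0.1100, 0.4400).
I(X;Y) = Σ p(x,y)·log₂[p(x,y)/(p(x)p(y))].
  (α,1): 0.01·log₂(0.0419) = -0.0458
  (α,2): 0.10·log₂(1.7153) = 0.0778
  (α,3): 0.42·log₂(1.8010) = 0.3565
  (β,1): 0.44·log₂(2.0804) = 0.4650
  (β,2): 0.01·log₂(0.1934) = -0.0237
  (β,3): 0.02·log₂(0.0967) = -0.0674
Sum = 0.762 bits.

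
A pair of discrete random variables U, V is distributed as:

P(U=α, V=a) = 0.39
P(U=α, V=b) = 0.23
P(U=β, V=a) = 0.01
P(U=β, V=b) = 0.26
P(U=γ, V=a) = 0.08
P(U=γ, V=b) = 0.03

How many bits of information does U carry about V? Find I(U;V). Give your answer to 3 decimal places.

Marginals: p(U) = (0.6200, 0.2700, 0.1100), p(V) = (0.4800, 0.5200).
I(U;V) = H(U) + H(V) − H(U,V).
H(U) = 1.2879, H(V) = 0.9988, H(U,V) = 2.0325.
I(U;V) = 1.2879 + 0.9988 − 2.0325 = 0.254 bits.

0.254 bits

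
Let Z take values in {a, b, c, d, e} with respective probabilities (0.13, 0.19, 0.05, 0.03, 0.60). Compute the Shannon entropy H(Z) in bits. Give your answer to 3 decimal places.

H(Z) = −Σ p·log₂ p.
  −(0.13)·log₂(0.13) = 0.3826
  −(0.19)·log₂(0.19) = 0.4552
  −(0.05)·log₂(0.05) = 0.2161
  −(0.03)·log₂(0.03) = 0.1518
  −(0.60)·log₂(0.60) = 0.4422
Sum: 0.3826 + 0.4552 + 0.2161 + 0.1518 + 0.4422 = 1.648 bits.

1.648 bits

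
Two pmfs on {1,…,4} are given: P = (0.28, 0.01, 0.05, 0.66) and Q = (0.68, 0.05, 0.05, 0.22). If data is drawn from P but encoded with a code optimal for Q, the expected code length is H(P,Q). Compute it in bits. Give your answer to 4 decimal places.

1.8568 bits

H(P,Q) = −Σ p·log₂ q.
  −0.28·log₂(0.68) = 0.15579
  −0.01·log₂(0.05) = 0.04322
  −0.05·log₂(0.05) = 0.21610
  −0.66·log₂(0.22) = 1.44172
H(P,Q) = 1.8568 bits.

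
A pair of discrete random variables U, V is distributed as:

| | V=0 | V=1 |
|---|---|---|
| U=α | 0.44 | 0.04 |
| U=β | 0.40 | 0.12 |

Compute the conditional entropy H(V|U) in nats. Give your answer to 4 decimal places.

Marginals: p(U) = (0.4800, 0.5200), p(V) = (0.8400, 0.1600).
H(V|U) = Σ p(U) · H(V|U=·).
  U=α: p=0.4800, H(V|U=α) = 0.2868
  U=β: p=0.5200, H(V|U=β) = 0.5402
Weighted sum = 0.4186 nats.

0.4186 nats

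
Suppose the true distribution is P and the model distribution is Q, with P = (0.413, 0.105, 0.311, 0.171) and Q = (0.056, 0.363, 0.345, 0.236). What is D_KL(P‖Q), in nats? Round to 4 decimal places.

D(P‖Q) = Σ p·ln(p/q).
  0.413·ln(0.413/0.056) = 0.82521
  0.105·ln(0.105/0.363) = -0.13025
  0.311·ln(0.311/0.345) = -0.03227
  0.171·ln(0.171/0.236) = -0.05509
D(P‖Q) = 0.6076 nats.

0.6076 nats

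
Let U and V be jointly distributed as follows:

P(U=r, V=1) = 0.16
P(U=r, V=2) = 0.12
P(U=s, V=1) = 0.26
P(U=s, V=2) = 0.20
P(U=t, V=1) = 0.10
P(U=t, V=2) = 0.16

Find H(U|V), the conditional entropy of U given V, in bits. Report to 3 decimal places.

Chain rule: H(U|V) = H(U,V) − H(V).
Marginals: p(U) = (0.2800, 0.4600, 0.2600), p(V) = (0.5200, 0.4800).
H(U,V) = 2.5150 bits; H(V) = 0.9988 bits.
H(U|V) = 2.5150 − 0.9988 = 1.516 bits.

1.516 bits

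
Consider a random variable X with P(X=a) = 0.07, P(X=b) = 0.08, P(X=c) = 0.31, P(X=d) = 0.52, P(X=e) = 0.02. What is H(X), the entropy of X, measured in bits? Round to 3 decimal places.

1.687 bits

H(X) = −Σ p·log₂ p.
  −(0.07)·log₂(0.07) = 0.2686
  −(0.08)·log₂(0.08) = 0.2915
  −(0.31)·log₂(0.31) = 0.5238
  −(0.52)·log₂(0.52) = 0.4906
  −(0.02)·log₂(0.02) = 0.1129
Sum: 0.2686 + 0.2915 + 0.5238 + 0.4906 + 0.1129 = 1.687 bits.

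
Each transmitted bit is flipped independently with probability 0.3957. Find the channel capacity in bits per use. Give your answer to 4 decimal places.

0.0316 bits

Binary symmetric channel: C = 1 − h₂(ε) where h₂ is the binary entropy function.
h₂(0.3957) = −0.3957·log₂0.3957 − 0.6043·log₂0.6043 = 0.9684.
C = 1 − 0.9684 = 0.0316 bits per channel use.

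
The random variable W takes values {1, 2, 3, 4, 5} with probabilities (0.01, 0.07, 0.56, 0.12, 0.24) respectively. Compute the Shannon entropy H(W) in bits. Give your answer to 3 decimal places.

H(W) = −Σ p·log₂ p.
  −(0.01)·log₂(0.01) = 0.0664
  −(0.07)·log₂(0.07) = 0.2686
  −(0.56)·log₂(0.56) = 0.4684
  −(0.12)·log₂(0.12) = 0.3671
  −(0.24)·log₂(0.24) = 0.4941
Sum: 0.0664 + 0.2686 + 0.4684 + 0.3671 + 0.4941 = 1.665 bits.

1.665 bits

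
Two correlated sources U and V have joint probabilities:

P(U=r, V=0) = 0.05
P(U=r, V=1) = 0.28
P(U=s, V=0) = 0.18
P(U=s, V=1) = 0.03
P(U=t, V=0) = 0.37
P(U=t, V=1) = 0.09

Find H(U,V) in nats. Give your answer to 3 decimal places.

H(U,V) = −Σ p(x,y)·ln p(x,y) over all 6 cells.
  cell (r,0): −0.05·ln0.05 = 0.1498
  cell (r,1): −0.28·ln0.28 = 0.3564
  cell (s,0): −0.18·ln0.18 = 0.3087
  cell (s,1): −0.03·ln0.03 = 0.1052
  cell (t,0): −0.37·ln0.37 = 0.3679
  cell (t,1): −0.09·ln0.09 = 0.2167
Sum = 1.505 nats.

1.505 nats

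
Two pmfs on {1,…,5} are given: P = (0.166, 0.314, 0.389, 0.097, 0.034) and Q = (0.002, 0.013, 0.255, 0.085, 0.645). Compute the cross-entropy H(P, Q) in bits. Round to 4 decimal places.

4.5890 bits

H(P,Q) = −Σ p·log₂ q.
  −0.166·log₂(0.002) = 1.48832
  −0.314·log₂(0.013) = 1.96732
  −0.389·log₂(0.255) = 0.76689
  −0.097·log₂(0.085) = 0.34497
  −0.034·log₂(0.645) = 0.02151
H(P,Q) = 4.5890 bits.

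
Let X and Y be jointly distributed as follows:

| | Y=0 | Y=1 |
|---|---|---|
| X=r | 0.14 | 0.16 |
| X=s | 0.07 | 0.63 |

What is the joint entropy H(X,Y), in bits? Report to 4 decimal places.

1.5086 bits

H(X,Y) = −Σ p(x,y)·log₂ p(x,y) over all 4 cells.
  cell (r,0): −0.14·log₂0.14 = 0.39711
  cell (r,1): −0.16·log₂0.16 = 0.42302
  cell (s,0): −0.07·log₂0.07 = 0.26856
  cell (s,1): −0.63·log₂0.63 = 0.41994
Sum = 1.5086 bits.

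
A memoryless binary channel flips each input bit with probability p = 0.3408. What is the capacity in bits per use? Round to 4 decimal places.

Binary symmetric channel: C = 1 − h₂(ε) where h₂ is the binary entropy function.
h₂(0.3408) = −0.3408·log₂0.3408 − 0.6592·log₂0.6592 = 0.9256.
C = 1 − 0.9256 = 0.0744 bits per channel use.

0.0744 bits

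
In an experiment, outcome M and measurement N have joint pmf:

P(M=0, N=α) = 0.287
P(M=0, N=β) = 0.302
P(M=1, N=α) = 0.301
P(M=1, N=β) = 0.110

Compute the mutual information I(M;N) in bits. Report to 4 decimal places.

0.0444 bits

Marginals: p(M) = (0.5890, 0.4110), p(N) = (0.5880, 0.4120).
I(M;N) = Σ p(x,y)·log₂[p(x,y)/(p(x)p(y))].
  (0,α): 0.287·log₂(0.8287) = -0.07781
  (0,β): 0.302·log₂(1.2445) = 0.09530
  (1,α): 0.301·log₂(1.2455) = 0.09534
  (1,β): 0.110·log₂(0.6496) = -0.06846
Sum = 0.0444 bits.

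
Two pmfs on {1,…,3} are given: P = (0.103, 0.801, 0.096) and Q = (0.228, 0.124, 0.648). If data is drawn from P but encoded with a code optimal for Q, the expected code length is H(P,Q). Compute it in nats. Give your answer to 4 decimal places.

1.8660 nats

H(P,Q) = −Σ p·ln q.
  −0.103·ln(0.228) = 0.15228
  −0.801·ln(0.124) = 1.67207
  −0.096·ln(0.648) = 0.04165
H(P,Q) = 1.8660 nats.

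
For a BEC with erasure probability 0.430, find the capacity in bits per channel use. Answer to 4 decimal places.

Binary erasure channel: capacity C = 1 − ε.
C = 1 − 0.430 = 0.5700 bits per channel use.

0.5700 bits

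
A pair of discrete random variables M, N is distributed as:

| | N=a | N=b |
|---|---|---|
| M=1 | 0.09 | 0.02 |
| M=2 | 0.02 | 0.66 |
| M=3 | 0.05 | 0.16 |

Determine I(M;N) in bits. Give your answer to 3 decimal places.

0.263 bits

Marginals: p(M) = (0.1100, 0.6800, 0.2100), p(N) = (0.1600, 0.8400).
I(M;N) = Σ p(x,y)·log₂[p(x,y)/(p(x)p(y))].
  (1,a): 0.09·log₂(5.1136) = 0.2119
  (1,b): 0.02·log₂(0.2165) = -0.0442
  (2,a): 0.02·log₂(0.1838) = -0.0489
  (2,b): 0.66·log₂(1.1555) = 0.1376
  (3,a): 0.05·log₂(1.4881) = 0.0287
  (3,b): 0.16·log₂(0.9070) = -0.0225
Sum = 0.263 bits.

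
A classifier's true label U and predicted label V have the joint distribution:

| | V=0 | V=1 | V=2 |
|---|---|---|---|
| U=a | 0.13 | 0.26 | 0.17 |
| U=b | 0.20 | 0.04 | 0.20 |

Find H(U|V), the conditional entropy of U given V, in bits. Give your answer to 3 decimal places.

Marginals: p(U) = (0.5600, 0.4400), p(V) = (0.3300, 0.3000, 0.3700).
H(U|V) = Σ p(V) · H(U|V=·).
  V=0: p=0.3300, H(U|V=0) = 0.9673
  V=1: p=0.3000, H(U|V=1) = 0.5665
  V=2: p=0.3700, H(U|V=2) = 0.9953
Weighted sum = 0.857 bits.

0.857 bits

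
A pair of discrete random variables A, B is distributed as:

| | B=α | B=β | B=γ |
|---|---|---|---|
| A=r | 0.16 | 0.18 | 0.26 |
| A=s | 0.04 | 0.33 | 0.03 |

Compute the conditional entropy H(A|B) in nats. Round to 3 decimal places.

Chain rule: H(A|B) = H(A,B) − H(B).
Marginals: p(A) = (0.6000, 0.4000), p(B) = (0.2000, 0.5100, 0.2900).
H(A,B) = 1.5519 nats; H(B) = 1.0243 nats.
H(A|B) = 1.5519 − 1.0243 = 0.528 nats.

0.528 nats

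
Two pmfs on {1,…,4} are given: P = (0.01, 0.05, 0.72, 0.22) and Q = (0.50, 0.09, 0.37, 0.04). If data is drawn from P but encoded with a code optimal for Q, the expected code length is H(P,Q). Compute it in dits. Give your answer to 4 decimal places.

0.6737 dits

H(P,Q) = −Σ p·log₁₀ q.
  −0.01·log₁₀(0.50) = 0.00301
  −0.05·log₁₀(0.09) = 0.05229
  −0.72·log₁₀(0.37) = 0.31089
  −0.22·log₁₀(0.04) = 0.30755
H(P,Q) = 0.6737 dits.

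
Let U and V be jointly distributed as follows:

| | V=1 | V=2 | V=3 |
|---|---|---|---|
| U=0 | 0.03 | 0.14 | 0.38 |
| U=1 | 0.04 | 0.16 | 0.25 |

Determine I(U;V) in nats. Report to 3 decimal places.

0.010 nats

Marginals: p(U) = (0.5500, 0.4500), p(V) = (0.0700, 0.3000, 0.6300).
I(U;V) = Σ p(x,y)·ln[p(x,y)/(p(x)p(y))].
  (0,1): 0.03·ln(0.7792) = -0.0075
  (0,2): 0.14·ln(0.8485) = -0.0230
  (0,3): 0.38·ln(1.0967) = 0.0351
  (1,1): 0.04·ln(1.2698) = 0.0096
  (1,2): 0.16·ln(1.1852) = 0.0272
  (1,3): 0.25·ln(0.8818) = -0.0314
Sum = 0.010 nats.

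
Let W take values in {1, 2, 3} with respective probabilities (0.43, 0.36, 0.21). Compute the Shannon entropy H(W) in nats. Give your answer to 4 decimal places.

1.0584 nats

H(W) = −Σ p·ln p.
  −(0.43)·ln(0.43) = 0.36291
  −(0.36)·ln(0.36) = 0.36779
  −(0.21)·ln(0.21) = 0.32774
Sum: 0.36291 + 0.36779 + 0.32774 = 1.0584 nats.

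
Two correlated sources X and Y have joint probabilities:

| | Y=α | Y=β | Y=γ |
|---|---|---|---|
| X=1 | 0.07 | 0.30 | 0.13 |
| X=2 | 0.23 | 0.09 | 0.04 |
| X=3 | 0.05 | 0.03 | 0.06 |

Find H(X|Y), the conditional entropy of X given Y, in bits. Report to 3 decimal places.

Marginals: p(X) = (0.5000, 0.3600, 0.1400), p(Y) = (0.3500, 0.4200, 0.2300).
H(X|Y) = Σ p(Y) · H(X|Y=·).
  Y=α: p=0.3500, H(X|Y=α) = 1.2635
  Y=β: p=0.4200, H(X|Y=β) = 1.0949
  Y=γ: p=0.2300, H(X|Y=γ) = 1.4098
Weighted sum = 1.226 bits.

1.226 bits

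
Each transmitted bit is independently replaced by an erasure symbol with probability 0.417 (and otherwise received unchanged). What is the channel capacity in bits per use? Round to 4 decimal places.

0.5830 bits

Binary erasure channel: capacity C = 1 − ε.
C = 1 − 0.417 = 0.5830 bits per channel use.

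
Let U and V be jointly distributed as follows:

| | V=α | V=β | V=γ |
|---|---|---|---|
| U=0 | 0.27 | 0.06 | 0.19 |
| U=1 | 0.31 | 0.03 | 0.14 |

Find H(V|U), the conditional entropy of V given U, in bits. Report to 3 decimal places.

Marginals: p(U) = (0.5200, 0.4800), p(V) = (0.5800, 0.0900, 0.3300).
H(V|U) = Σ p(U) · H(V|U=·).
  U=0: p=0.5200, H(V|U=0) = 1.3812
  U=1: p=0.4800, H(V|U=1) = 1.1758
Weighted sum = 1.283 bits.

1.283 bits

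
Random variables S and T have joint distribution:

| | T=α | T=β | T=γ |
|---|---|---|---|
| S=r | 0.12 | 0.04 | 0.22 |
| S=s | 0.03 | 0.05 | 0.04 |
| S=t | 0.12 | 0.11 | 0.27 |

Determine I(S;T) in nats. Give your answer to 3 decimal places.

Marginals: p(S) = (0.3800, 0.1200, 0.5000), p(T) = (0.2700, 0.2000, 0.5300).
I(S;T) = Σ p(x,y)·ln[p(x,y)/(p(x)p(y))].
  (r,α): 0.12·ln(1.1696) = 0.0188
  (r,β): 0.04·ln(0.5263) = -0.0257
  (r,γ): 0.22·ln(1.0924) = 0.0194
  (s,α): 0.03·ln(0.9259) = -0.0023
  (s,β): 0.05·ln(2.0833) = 0.0367
  (s,γ): 0.04·ln(0.6289) = -0.0185
  (t,α): 0.12·ln(0.8889) = -0.0141
  (t,β): 0.11·ln(1.1000) = 0.0105
  (t,γ): 0.27·ln(1.0189) = 0.0050
Sum = 0.030 nats.

0.030 nats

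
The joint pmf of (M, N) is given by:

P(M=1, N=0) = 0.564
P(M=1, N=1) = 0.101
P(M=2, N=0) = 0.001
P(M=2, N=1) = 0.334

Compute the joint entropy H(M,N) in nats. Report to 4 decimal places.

0.9277 nats

H(M,N) = −Σ p(x,y)·ln p(x,y) over all 4 cells.
  cell (1,0): −0.564·ln0.564 = 0.32300
  cell (1,1): −0.101·ln0.101 = 0.23156
  cell (2,0): −0.001·ln0.001 = 0.00691
  cell (2,1): −0.334·ln0.334 = 0.36627
Sum = 0.9277 nats.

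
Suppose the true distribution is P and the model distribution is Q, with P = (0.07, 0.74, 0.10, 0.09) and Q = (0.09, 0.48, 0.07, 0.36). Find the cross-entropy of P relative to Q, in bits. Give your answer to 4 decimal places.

H(P,Q) = −Σ p·log₂ q.
  −0.07·log₂(0.09) = 0.24318
  −0.74·log₂(0.48) = 0.78358
  −0.10·log₂(0.07) = 0.38365
  −0.09·log₂(0.36) = 0.13265
H(P,Q) = 1.5431 bits.

1.5431 bits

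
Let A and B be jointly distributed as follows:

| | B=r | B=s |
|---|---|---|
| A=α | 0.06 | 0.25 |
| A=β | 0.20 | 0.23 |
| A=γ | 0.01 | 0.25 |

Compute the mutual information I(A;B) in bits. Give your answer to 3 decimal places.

0.132 bits

Marginals: p(A) = (0.3100, 0.4300, 0.2600), p(B) = (0.2700, 0.7300).
I(A;B) = Σ p(x,y)·log₂[p(x,y)/(p(x)p(y))].
  (α,r): 0.06·log₂(0.7168) = -0.0288
  (α,s): 0.25·log₂(1.1047) = 0.0359
  (β,r): 0.20·log₂(1.7227) = 0.1569
  (β,s): 0.23·log₂(0.7327) = -0.1032
  (γ,r): 0.01·log₂(0.1425) = -0.0281
  (γ,s): 0.25·log₂(1.3172) = 0.0994
Sum = 0.132 bits.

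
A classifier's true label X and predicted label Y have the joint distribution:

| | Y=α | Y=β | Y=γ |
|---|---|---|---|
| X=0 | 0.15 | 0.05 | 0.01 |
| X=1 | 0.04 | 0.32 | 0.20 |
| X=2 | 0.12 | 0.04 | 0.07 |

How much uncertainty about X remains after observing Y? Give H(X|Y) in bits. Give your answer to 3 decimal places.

1.125 bits

Marginals: p(X) = (0.2100, 0.5600, 0.2300), p(Y) = (0.3100, 0.4100, 0.2800).
H(X|Y) = Σ p(Y) · H(X|Y=·).
  Y=α: p=0.3100, H(X|Y=α) = 1.4180
  Y=β: p=0.4100, H(X|Y=β) = 0.9768
  Y=γ: p=0.2800, H(X|Y=γ) = 1.0184
Weighted sum = 1.125 bits.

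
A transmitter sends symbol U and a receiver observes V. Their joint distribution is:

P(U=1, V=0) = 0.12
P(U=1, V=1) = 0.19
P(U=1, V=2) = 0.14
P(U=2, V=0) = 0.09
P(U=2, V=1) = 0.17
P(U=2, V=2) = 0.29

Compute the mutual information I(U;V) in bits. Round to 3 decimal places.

0.035 bits

Marginals: p(U) = (0.4500, 0.5500), p(V) = (0.2100, 0.3600, 0.4300).
I(U;V) = Σ p(x,y)·log₂[p(x,y)/(p(x)p(y))].
  (1,0): 0.12·log₂(1.2698) = 0.0414
  (1,1): 0.19·log₂(1.1728) = 0.0437
  (1,2): 0.14·log₂(0.7235) = -0.0654
  (2,0): 0.09·log₂(0.7792) = -0.0324
  (2,1): 0.17·log₂(0.8586) = -0.0374
  (2,2): 0.29·log₂(1.2262) = 0.0853
Sum = 0.035 bits.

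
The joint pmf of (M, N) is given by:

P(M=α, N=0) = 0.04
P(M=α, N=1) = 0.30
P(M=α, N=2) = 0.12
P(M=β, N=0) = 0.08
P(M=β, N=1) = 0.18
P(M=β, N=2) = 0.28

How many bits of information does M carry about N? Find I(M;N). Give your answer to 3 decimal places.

Marginals: p(M) = (0.4600, 0.5400), p(N) = (0.1200, 0.4800, 0.4000).
I(M;N) = Σ p(x,y)·log₂[p(x,y)/(p(x)p(y))].
  (α,0): 0.04·log₂(0.7246) = -0.0186
  (α,1): 0.30·log₂(1.3587) = 0.1327
  (α,2): 0.12·log₂(0.6522) = -0.0740
  (β,0): 0.08·log₂(1.2346) = 0.0243
  (β,1): 0.18·log₂(0.6944) = -0.0947
  (β,2): 0.28·log₂(1.2963) = 0.1048
Sum = 0.075 bits.

0.075 bits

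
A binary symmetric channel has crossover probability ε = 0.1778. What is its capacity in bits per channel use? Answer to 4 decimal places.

Binary symmetric channel: C = 1 − h₂(ε) where h₂ is the binary entropy function.
h₂(0.1778) = −0.1778·log₂0.1778 − 0.8222·log₂0.8222 = 0.6752.
C = 1 − 0.6752 = 0.3248 bits per channel use.

0.3248 bits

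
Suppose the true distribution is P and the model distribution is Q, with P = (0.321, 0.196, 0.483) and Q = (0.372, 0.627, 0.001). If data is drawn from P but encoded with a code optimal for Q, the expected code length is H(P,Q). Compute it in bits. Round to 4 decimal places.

H(P,Q) = −Σ p·log₂ q.
  −0.321·log₂(0.372) = 0.45795
  −0.196·log₂(0.627) = 0.13200
  −0.483·log₂(0.001) = 4.81347
H(P,Q) = 5.4034 bits.

5.4034 bits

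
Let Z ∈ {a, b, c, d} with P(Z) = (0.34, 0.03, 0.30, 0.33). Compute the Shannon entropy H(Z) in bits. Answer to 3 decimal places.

1.730 bits

H(Z) = −Σ p·log₂ p.
  −(0.34)·log₂(0.34) = 0.5292
  −(0.03)·log₂(0.03) = 0.1518
  −(0.30)·log₂(0.30) = 0.5211
  −(0.33)·log₂(0.33) = 0.5278
Sum: 0.5292 + 0.1518 + 0.5211 + 0.5278 = 1.730 bits.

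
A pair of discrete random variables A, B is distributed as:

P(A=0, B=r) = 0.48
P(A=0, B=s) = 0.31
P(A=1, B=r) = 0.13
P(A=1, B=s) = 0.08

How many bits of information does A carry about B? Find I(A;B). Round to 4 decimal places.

Marginals: p(A) = (0.7900, 0.2100), p(B) = (0.6100, 0.3900).
I(A;B) = Σ p(x,y)·log₂[p(x,y)/(p(x)p(y))].
  (0,r): 0.48·log₂(0.9961) = -0.00274
  (0,s): 0.31·log₂(1.0062) = 0.00275
  (1,r): 0.13·log₂(1.0148) = 0.00276
  (1,s): 0.08·log₂(0.9768) = -0.00271
Sum = 0.0001 bits.

0.0001 bits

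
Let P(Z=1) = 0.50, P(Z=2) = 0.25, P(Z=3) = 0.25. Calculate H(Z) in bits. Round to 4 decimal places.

H(Z) = −Σ p·log₂ p.
  −(0.50)·log₂(0.50) = 0.50000
  −(0.25)·log₂(0.25) = 0.50000
  −(0.25)·log₂(0.25) = 0.50000
Sum: 0.50000 + 0.50000 + 0.50000 = 1.5000 bits.

1.5000 bits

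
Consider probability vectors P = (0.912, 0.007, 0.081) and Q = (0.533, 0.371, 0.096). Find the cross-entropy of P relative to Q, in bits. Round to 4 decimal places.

H(P,Q) = −Σ p·log₂ q.
  −0.912·log₂(0.533) = 0.82791
  −0.007·log₂(0.371) = 0.01001
  −0.081·log₂(0.096) = 0.27385
H(P,Q) = 1.1118 bits.

1.1118 bits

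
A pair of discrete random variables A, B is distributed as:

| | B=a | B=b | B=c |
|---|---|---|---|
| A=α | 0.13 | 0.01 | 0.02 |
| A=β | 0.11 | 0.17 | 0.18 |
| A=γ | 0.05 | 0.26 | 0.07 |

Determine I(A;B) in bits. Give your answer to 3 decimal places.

0.236 bits

Marginals: p(A) = (0.1600, 0.4600, 0.3800), p(B) = (0.2900, 0.4400, 0.2700).
I(A;B) = H(A) + H(B) − H(A,B).
H(A) = 1.4688, H(B) = 1.5491, H(A,B) = 2.7821.
I(A;B) = 1.4688 + 1.5491 − 2.7821 = 0.236 bits.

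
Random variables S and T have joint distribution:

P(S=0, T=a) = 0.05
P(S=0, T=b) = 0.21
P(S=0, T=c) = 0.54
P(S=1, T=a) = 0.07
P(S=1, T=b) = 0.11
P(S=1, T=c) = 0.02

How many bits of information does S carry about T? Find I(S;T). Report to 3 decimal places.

Marginals: p(S) = (0.8000, 0.2000), p(T) = (0.1200, 0.3200, 0.5600).
I(S;T) = H(S) + H(T) − H(S,T).
H(S) = 0.7219, H(T) = 1.3615, H(S,T) = 1.9007.
I(S;T) = 0.7219 + 1.3615 − 1.9007 = 0.183 bits.

0.183 bits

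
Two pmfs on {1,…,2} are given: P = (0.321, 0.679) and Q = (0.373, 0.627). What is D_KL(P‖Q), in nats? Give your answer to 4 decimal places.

D(P‖Q) = Σ p·ln(p/q).
  0.321·ln(0.321/0.373) = -0.04819
  0.679·ln(0.679/0.627) = 0.05410
D(P‖Q) = 0.0059 nats.

0.0059 nats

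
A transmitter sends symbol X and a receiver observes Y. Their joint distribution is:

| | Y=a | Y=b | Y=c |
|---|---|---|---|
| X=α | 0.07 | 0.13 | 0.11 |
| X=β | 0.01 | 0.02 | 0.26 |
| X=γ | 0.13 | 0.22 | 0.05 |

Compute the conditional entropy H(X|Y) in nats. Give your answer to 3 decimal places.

0.857 nats

Marginals: p(X) = (0.3100, 0.2900, 0.4000), p(Y) = (0.2100, 0.3700, 0.4200).
H(X|Y) = Σ p(Y) · H(X|Y=·).
  Y=a: p=0.2100, H(X|Y=a) = 0.8081
  Y=b: p=0.3700, H(X|Y=b) = 0.8343
  Y=c: p=0.4200, H(X|Y=c) = 0.9011
Weighted sum = 0.857 nats.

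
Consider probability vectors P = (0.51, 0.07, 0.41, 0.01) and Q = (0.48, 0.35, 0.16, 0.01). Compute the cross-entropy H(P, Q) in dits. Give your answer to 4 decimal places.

H(P,Q) = −Σ p·log₁₀ q.
  −0.51·log₁₀(0.48) = 0.16257
  −0.07·log₁₀(0.35) = 0.03192
  −0.41·log₁₀(0.16) = 0.32631
  −0.01·log₁₀(0.01) = 0.02000
H(P,Q) = 0.5408 dits.

0.5408 dits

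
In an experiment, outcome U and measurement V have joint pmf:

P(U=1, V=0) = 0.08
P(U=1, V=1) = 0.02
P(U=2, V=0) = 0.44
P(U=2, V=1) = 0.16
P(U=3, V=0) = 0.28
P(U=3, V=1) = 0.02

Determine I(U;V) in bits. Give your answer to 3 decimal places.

Marginals: p(U) = (0.1000, 0.6000, 0.3000), p(V) = (0.8000, 0.2000).
I(U;V) = Σ p(x,y)·log₂[p(x,y)/(p(x)p(y))].
  (1,0): 0.08·log₂(1.0000) = 0.0000
  (1,1): 0.02·log₂(1.0000) = 0.0000
  (2,0): 0.44·log₂(0.9167) = -0.0552
  (2,1): 0.16·log₂(1.3333) = 0.0664
  (3,0): 0.28·log₂(1.1667) = 0.0623
  (3,1): 0.02·log₂(0.3333) = -0.0317
Sum = 0.042 bits.

0.042 bits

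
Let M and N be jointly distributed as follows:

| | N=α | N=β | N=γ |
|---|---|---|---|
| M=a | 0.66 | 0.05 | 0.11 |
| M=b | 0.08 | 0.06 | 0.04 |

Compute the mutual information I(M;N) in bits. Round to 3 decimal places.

Marginals: p(M) = (0.8200, 0.1800), p(N) = (0.7400, 0.1100, 0.1500).
I(M;N) = Σ p(x,y)·log₂[p(x,y)/(p(x)p(y))].
  (a,α): 0.66·log₂(1.0877) = 0.0800
  (a,β): 0.05·log₂(0.5543) = -0.0426
  (a,γ): 0.11·log₂(0.8943) = -0.0177
  (b,α): 0.08·log₂(0.6006) = -0.0588
  (b,β): 0.06·log₂(3.0303) = 0.0960
  (b,γ): 0.04·log₂(1.4815) = 0.0227
Sum = 0.080 bits.

0.080 bits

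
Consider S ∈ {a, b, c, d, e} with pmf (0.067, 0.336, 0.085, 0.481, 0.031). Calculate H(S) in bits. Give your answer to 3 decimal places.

1.756 bits

H(S) = −Σ p·log₂ p.
  −(0.067)·log₂(0.067) = 0.2613
  −(0.336)·log₂(0.336) = 0.5287
  −(0.085)·log₂(0.085) = 0.3023
  −(0.481)·log₂(0.481) = 0.5079
  −(0.031)·log₂(0.031) = 0.1554
Sum: 0.2613 + 0.5287 + 0.3023 + 0.5079 + 0.1554 = 1.756 bits.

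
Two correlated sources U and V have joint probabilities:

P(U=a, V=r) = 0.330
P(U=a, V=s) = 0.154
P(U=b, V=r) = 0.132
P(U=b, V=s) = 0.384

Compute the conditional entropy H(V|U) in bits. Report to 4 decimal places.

0.8601 bits

Marginals: p(U) = (0.4840, 0.5160), p(V) = (0.4620, 0.5380).
H(V|U) = Σ p(U) · H(V|U=·).
  U=a: p=0.4840, H(V|U=a) = 0.9024
  U=b: p=0.5160, H(V|U=b) = 0.8204
Weighted sum = 0.8601 bits.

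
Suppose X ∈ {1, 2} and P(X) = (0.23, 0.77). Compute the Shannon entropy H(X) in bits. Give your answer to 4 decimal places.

0.7780 bits

H(X) = −Σ p·log₂ p.
  −(0.23)·log₂(0.23) = 0.48767
  −(0.77)·log₂(0.77) = 0.29034
Sum: 0.48767 + 0.29034 = 0.7780 bits.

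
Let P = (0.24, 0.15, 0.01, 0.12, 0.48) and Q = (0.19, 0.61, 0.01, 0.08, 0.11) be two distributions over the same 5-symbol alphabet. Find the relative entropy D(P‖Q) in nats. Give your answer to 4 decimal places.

D(P‖Q) = Σ p·ln(p/q).
  0.24·ln(0.24/0.19) = 0.05607
  0.15·ln(0.15/0.61) = -0.21042
  0.01·ln(0.01/0.01) = 0.00000
  0.12·ln(0.12/0.08) = 0.04866
  0.48·ln(0.48/0.11) = 0.70719
D(P‖Q) = 0.6015 nats.

0.6015 nats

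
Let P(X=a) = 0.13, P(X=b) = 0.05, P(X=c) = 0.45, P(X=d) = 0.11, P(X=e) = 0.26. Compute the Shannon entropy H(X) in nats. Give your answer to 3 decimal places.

1.367 nats

H(X) = −Σ p·ln p.
  −(0.13)·ln(0.13) = 0.2652
  −(0.05)·ln(0.05) = 0.1498
  −(0.45)·ln(0.45) = 0.3593
  −(0.11)·ln(0.11) = 0.2428
  −(0.26)·ln(0.26) = 0.3502
Sum: 0.2652 + 0.1498 + 0.3593 + 0.2428 + 0.3502 = 1.367 nats.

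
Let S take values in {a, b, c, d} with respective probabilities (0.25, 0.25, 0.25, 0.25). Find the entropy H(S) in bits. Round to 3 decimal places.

H(S) = −Σ p·log₂ p.
  −(0.25)·log₂(0.25) = 0.5000
  −(0.25)·log₂(0.25) = 0.5000
  −(0.25)·log₂(0.25) = 0.5000
  −(0.25)·log₂(0.25) = 0.5000
Sum: 0.5000 + 0.5000 + 0.5000 + 0.5000 = 2.000 bits.

2.000 bits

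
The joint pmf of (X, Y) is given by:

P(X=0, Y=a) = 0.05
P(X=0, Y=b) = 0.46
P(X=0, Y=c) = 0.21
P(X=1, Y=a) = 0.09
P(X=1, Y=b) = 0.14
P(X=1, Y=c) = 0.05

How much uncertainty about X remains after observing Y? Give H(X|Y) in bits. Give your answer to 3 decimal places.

Marginals: p(X) = (0.7200, 0.2800), p(Y) = (0.1400, 0.6000, 0.2600).
H(X|Y) = Σ p(Y) · H(X|Y=·).
  Y=a: p=0.1400, H(X|Y=a) = 0.9403
  Y=b: p=0.6000, H(X|Y=b) = 0.7838
  Y=c: p=0.2600, H(X|Y=c) = 0.7063
Weighted sum = 0.786 bits.

0.786 bits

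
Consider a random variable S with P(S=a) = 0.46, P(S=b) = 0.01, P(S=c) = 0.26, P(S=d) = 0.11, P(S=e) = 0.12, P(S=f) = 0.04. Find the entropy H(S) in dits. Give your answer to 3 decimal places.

0.599 dits

H(S) = −Σ p·log₁₀ p.
  −(0.46)·log₁₀(0.46) = 0.1551
  −(0.01)·log₁₀(0.01) = 0.0200
  −(0.26)·log₁₀(0.26) = 0.1521
  −(0.11)·log₁₀(0.11) = 0.1054
  −(0.12)·log₁₀(0.12) = 0.1105
  −(0.04)·log₁₀(0.04) = 0.0559
Sum: 0.1551 + 0.0200 + 0.1521 + 0.1054 + 0.1105 + 0.0559 = 0.599 dits.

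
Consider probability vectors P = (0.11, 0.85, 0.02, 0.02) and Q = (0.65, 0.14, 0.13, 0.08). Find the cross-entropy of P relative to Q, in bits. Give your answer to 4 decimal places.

H(P,Q) = −Σ p·log₂ q.
  −0.11·log₂(0.65) = 0.06836
  −0.85·log₂(0.14) = 2.41103
  −0.02·log₂(0.13) = 0.05887
  −0.02·log₂(0.08) = 0.07288
H(P,Q) = 2.6111 bits.

2.6111 bits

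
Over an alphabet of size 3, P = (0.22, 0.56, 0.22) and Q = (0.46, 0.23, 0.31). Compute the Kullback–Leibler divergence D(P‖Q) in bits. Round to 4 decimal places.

D(P‖Q) = Σ p·log₂(p/q).
  0.22·log₂(0.22/0.46) = -0.23411
  0.56·log₂(0.56/0.23) = 0.71892
  0.22·log₂(0.22/0.31) = -0.10885
D(P‖Q) = 0.3760 bits.

0.3760 bits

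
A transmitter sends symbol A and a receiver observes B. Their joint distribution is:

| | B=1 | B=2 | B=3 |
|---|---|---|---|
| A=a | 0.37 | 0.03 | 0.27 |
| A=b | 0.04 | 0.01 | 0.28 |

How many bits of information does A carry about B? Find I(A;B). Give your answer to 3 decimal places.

Marginals: p(A) = (0.6700, 0.3300), p(B) = (0.4100, 0.0400, 0.5500).
I(A;B) = Σ p(x,y)·log₂[p(x,y)/(p(x)p(y))].
  (a,1): 0.37·log₂(1.3469) = 0.1590
  (a,2): 0.03·log₂(1.1194) = 0.0049
  (a,3): 0.27·log₂(0.7327) = -0.1212
  (b,1): 0.04·log₂(0.2956) = -0.0703
  (b,2): 0.01·log₂(0.7576) = -0.0040
  (b,3): 0.28·log₂(1.5427) = 0.1751
Sum = 0.144 bits.

0.144 bits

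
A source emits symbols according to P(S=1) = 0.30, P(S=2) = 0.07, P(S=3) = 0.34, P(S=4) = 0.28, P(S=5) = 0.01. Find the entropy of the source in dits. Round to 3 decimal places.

H(S) = −Σ p·log₁₀ p.
  −(0.30)·log₁₀(0.30) = 0.1569
  −(0.07)·log₁₀(0.07) = 0.0808
  −(0.34)·log₁₀(0.34) = 0.1593
  −(0.28)·log₁₀(0.28) = 0.1548
  −(0.01)·log₁₀(0.01) = 0.0200
Sum: 0.1569 + 0.0808 + 0.1593 + 0.1548 + 0.0200 = 0.572 dits.

0.572 dits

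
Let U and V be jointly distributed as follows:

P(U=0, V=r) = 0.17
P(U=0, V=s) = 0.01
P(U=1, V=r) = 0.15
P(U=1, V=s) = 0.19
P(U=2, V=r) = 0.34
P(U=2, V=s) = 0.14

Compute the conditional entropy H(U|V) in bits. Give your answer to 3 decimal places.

1.368 bits

Chain rule: H(U|V) = H(U,V) − H(V).
Marginals: p(U) = (0.1800, 0.3400, 0.4800), p(V) = (0.6600, 0.3400).
H(U,V) = 2.2931 bits; H(V) = 0.9248 bits.
H(U|V) = 2.2931 − 0.9248 = 1.368 bits.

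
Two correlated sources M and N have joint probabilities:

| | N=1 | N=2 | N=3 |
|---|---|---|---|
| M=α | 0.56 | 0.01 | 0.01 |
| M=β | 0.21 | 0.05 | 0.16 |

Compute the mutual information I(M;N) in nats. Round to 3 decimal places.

0.164 nats

Marginals: p(M) = (0.5800, 0.4200), p(N) = (0.7700, 0.0600, 0.1700).
I(M;N) = Σ p(x,y)·ln[p(x,y)/(p(x)p(y))].
  (α,1): 0.56·ln(1.2539) = 0.1267
  (α,2): 0.01·ln(0.2874) = -0.0125
  (α,3): 0.01·ln(0.1014) = -0.0229
  (β,1): 0.21·ln(0.6494) = -0.0907
  (β,2): 0.05·ln(1.9841) = 0.0343
  (β,3): 0.16·ln(2.2409) = 0.1291
Sum = 0.164 nats.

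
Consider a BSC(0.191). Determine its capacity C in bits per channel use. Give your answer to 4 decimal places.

0.2964 bits

Binary symmetric channel: C = 1 − h₂(ε) where h₂ is the binary entropy function.
h₂(0.191) = −0.191·log₂0.191 − 0.809·log₂0.809 = 0.7036.
C = 1 − 0.7036 = 0.2964 bits per channel use.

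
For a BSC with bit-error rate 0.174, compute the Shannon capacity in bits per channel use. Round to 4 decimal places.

0.3332 bits

Binary symmetric channel: C = 1 − h₂(ε) where h₂ is the binary entropy function.
h₂(0.174) = −0.174·log₂0.174 − 0.826·log₂0.826 = 0.6668.
C = 1 − 0.6668 = 0.3332 bits per channel use.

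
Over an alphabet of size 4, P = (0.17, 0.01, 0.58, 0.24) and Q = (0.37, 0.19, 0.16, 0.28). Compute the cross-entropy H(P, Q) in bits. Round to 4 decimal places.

H(P,Q) = −Σ p·log₂ q.
  −0.17·log₂(0.37) = 0.24385
  −0.01·log₂(0.19) = 0.02396
  −0.58·log₂(0.16) = 1.53344
  −0.24·log₂(0.28) = 0.44076
H(P,Q) = 2.2420 bits.

2.2420 bits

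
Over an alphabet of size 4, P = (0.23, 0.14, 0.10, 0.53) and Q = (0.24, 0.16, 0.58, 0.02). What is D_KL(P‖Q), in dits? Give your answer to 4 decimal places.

0.6656 dits

D(P‖Q) = Σ p·log₁₀(p/q).
  0.23·log₁₀(0.23/0.24) = -0.00425
  0.14·log₁₀(0.14/0.16) = -0.00812
  0.10·log₁₀(0.10/0.58) = -0.07634
  0.53·log₁₀(0.53/0.02) = 0.75432
D(P‖Q) = 0.6656 dits.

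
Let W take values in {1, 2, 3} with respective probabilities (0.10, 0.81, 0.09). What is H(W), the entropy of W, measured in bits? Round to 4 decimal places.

0.8911 bits

H(W) = −Σ p·log₂ p.
  −(0.10)·log₂(0.10) = 0.33219
  −(0.81)·log₂(0.81) = 0.24625
  −(0.09)·log₂(0.09) = 0.31265
Sum: 0.33219 + 0.24625 + 0.31265 = 0.8911 bits.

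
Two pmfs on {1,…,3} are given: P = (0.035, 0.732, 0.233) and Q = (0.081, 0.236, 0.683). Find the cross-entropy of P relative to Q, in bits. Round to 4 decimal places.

1.7799 bits

H(P,Q) = −Σ p·log₂ q.
  −0.035·log₂(0.081) = 0.12691
  −0.732·log₂(0.236) = 1.52486
  −0.233·log₂(0.683) = 0.12816
H(P,Q) = 1.7799 bits.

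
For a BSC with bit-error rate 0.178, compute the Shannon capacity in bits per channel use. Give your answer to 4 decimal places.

0.3243 bits

Binary symmetric channel: C = 1 − h₂(ε) where h₂ is the binary entropy function.
h₂(0.178) = −0.178·log₂0.178 − 0.822·log₂0.822 = 0.6757.
C = 1 − 0.6757 = 0.3243 bits per channel use.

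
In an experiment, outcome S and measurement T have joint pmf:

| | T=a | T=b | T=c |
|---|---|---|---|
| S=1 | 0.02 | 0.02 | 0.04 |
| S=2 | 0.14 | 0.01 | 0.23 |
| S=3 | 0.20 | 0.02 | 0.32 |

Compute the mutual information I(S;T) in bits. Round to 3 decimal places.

0.032 bits

Marginals: p(S) = (0.0800, 0.3800, 0.5400), p(T) = (0.3600, 0.0500, 0.5900).
I(S;T) = H(S) + H(T) − H(S,T).
H(S) = 1.3020, H(T) = 1.1958, H(S,T) = 2.4660.
I(S;T) = 1.3020 + 1.1958 − 2.4660 = 0.032 bits.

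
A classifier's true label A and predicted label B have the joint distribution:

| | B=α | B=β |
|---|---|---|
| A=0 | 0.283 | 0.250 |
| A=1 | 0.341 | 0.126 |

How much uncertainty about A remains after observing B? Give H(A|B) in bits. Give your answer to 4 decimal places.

0.9660 bits

Chain rule: H(A|B) = H(A,B) − H(B).
Marginals: p(A) = (0.5330, 0.4670), p(B) = (0.6240, 0.3760).
H(A,B) = 1.9212 bits; H(B) = 0.9552 bits.
H(A|B) = 1.9212 − 0.9552 = 0.9660 bits.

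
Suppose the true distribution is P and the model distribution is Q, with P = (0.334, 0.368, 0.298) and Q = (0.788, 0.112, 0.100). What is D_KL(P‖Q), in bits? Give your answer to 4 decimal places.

D(P‖Q) = Σ p·log₂(p/q).
  0.334·log₂(0.334/0.788) = -0.41361
  0.368·log₂(0.368/0.112) = 0.63156
  0.298·log₂(0.298/0.100) = 0.46944
D(P‖Q) = 0.6874 bits.

0.6874 bits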